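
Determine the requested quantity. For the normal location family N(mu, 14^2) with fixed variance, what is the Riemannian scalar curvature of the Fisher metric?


This family has a single free parameter, so its statistical manifold
is 1-dimensional. The Riemann curvature tensor of any 1-dimensional
Riemannian manifold vanishes identically, so R = 0.

0


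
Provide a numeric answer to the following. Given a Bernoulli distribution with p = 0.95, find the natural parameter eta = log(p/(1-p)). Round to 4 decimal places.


Natural parameter for Bernoulli: eta = log(p/(1-p)).
p = 0.95, 1-p = 0.05.
p/(1-p) = 19.0.
eta = log(19.0) = 2.9444

2.9444


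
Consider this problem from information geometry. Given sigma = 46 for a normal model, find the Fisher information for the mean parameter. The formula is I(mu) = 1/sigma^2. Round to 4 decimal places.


The Fisher information for the mean of a normal distribution is I(mu) = 1/sigma^2.
sigma = 46, so sigma^2 = 2116.
I(mu) = 1/2116 = 0.0005

0.0005


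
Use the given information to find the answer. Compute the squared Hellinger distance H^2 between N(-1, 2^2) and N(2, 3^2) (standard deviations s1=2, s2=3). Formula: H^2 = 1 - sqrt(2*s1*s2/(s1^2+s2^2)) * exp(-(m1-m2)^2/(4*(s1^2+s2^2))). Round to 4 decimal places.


Squared Hellinger distance for Gaussians:
H^2 = 1 - sqrt(2*s1*s2/(s1^2+s2^2)) * exp(-(m1-m2)^2/(4*(s1^2+s2^2))).
s1^2 = 4, s2^2 = 9, s1^2+s2^2 = 13.
sqrt(2*2*3/(13)) = 0.960769.
(m1-m2)^2 = (-3)^2 = 9.
exp(-9/(4*13)) = exp(-0.173077) = 0.841073.
H^2 = 1 - 0.960769*0.841073 = 0.1919

0.1919


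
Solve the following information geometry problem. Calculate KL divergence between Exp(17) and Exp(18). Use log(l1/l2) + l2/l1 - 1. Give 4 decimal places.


KL divergence for exponential family:
KL = log(l1/l2) + l2/l1 - 1.
log(17/18) = -0.057158.
18/17 = 1.058824.
KL = -0.057158 + 1.058824 - 1 = 0.0017

0.0017


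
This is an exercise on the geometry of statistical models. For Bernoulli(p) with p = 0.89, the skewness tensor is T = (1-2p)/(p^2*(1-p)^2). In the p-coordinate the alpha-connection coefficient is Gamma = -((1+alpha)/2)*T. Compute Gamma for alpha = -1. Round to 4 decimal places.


Skewness (Amari-Chentsov) tensor: T = (1-2p)/(p^2*(1-p)^2).
p = 0.89, 1-2p = -0.78, p^2 = 0.7921, (1-p)^2 = 0.0121.
T = -0.78/(0.7921 * 0.0121) = -81.382161.
In the p-coordinate, Gamma^(alpha) = Gamma^(0) - (alpha/2)*T with Gamma^(0) = (1/2)*g'(p) = -T/2,
so Gamma^(alpha) = -((1+alpha)/2)*T.
alpha = -1, -(1+alpha)/2 = 0.0.
Gamma = 0.0 * -81.382161 = 0.0000

0.0000


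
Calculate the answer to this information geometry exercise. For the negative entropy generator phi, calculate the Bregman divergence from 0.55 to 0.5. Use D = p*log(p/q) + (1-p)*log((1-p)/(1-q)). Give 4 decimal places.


Bregman divergence with negative entropy generator:
D = p*log(p/q) + (1-p)*log((1-p)/(1-q)).
p = 0.55, q = 0.5.
p*log(p/q) = 0.55*log(0.55/0.5) = 0.052421.
(1-p)*log((1-p)/(1-q)) = 0.45*log(0.45/0.5) = -0.047412.
D = 0.052421 + -0.047412 = 0.0050

0.0050


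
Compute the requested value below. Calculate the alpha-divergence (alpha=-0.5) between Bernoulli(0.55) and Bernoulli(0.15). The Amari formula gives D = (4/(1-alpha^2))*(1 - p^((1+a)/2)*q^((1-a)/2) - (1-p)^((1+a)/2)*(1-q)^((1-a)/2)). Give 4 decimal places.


Amari alpha-divergence:
D = (4/(1-alpha^2))*(1 - p^((1+a)/2)*q^((1-a)/2) - (1-p)^((1+a)/2)*(1-q)^((1-a)/2)).
alpha = -0.5, p = 0.55, q = 0.15.
e1 = (1+alpha)/2 = 0.25, e2 = (1-alpha)/2 = 0.75.
t1 = p^e1 * q^e2 = 0.55^0.25 * 0.15^0.75 = 0.207567.
t2 = (1-p)^e1 * (1-q)^e2 = 0.45^0.25 * 0.85^0.75 = 0.725049.
4/(1-alpha^2) = 5.333333.
D = 5.333333*(1 - 0.207567 - 0.725049) = 0.3594

0.3594


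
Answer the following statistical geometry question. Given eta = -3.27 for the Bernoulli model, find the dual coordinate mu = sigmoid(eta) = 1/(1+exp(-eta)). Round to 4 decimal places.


Dual coordinate (expectation parameter) for Bernoulli:
mu = 1/(1+exp(-eta)).
eta = -3.27.
exp(-eta) = exp(3.27) = 26.311339.
mu = 1/(1+26.311339) = 0.0366

0.0366


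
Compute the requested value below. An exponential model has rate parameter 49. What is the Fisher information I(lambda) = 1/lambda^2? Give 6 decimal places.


Fisher information for exponential: I(lambda) = 1/lambda^2.
lambda = 49, lambda^2 = 2401.
I = 1/2401 = 0.000416

0.000416


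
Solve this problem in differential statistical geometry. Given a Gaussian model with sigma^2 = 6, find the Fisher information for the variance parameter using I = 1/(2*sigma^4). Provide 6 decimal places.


Fisher information for variance: I(sigma^2) = 1/(2*sigma^4).
sigma^2 = 6, so sigma^4 = 36.
I = 1/(2*36) = 1/72 = 0.013889

0.013889


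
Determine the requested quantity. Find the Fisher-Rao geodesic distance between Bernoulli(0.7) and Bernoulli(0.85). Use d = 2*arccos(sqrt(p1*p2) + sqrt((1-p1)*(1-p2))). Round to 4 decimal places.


Geodesic distance on Bernoulli manifold:
d(p1,p2) = 2*arccos(sqrt(p1*p2) + sqrt((1-p1)*(1-p2))).
sqrt(p1*p2) = sqrt(0.7*0.85) = 0.771362.
sqrt((1-p1)*(1-p2)) = sqrt(0.3*0.15) = 0.212132.
arg = 0.771362 + 0.212132 = 0.983494.
d = 2*arccos(0.983494) = 0.3639

0.3639


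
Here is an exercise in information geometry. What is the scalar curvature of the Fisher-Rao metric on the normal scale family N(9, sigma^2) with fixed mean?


This family has a single free parameter, so its statistical manifold
is 1-dimensional. The Riemann curvature tensor of any 1-dimensional
Riemannian manifold vanishes identically, so R = 0.

0


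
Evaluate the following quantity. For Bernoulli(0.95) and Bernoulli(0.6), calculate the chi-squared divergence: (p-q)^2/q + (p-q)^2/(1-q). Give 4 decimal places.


Chi-squared divergence between Bernoulli distributions:
chi^2 = (p-q)^2/q + (p-q)^2/(1-q).
p = 0.95, q = 0.6, p-q = 0.35.
(p-q)^2 = 0.1225.
term1 = 0.1225/0.6 = 0.204167.
term2 = 0.1225/0.4 = 0.30625.
chi^2 = 0.204167 + 0.30625 = 0.5104

0.5104


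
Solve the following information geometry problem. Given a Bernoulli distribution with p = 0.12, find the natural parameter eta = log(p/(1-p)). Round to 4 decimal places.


Natural parameter for Bernoulli: eta = log(p/(1-p)).
p = 0.12, 1-p = 0.88.
p/(1-p) = 0.136364.
eta = log(0.136364) = -1.9924

-1.9924


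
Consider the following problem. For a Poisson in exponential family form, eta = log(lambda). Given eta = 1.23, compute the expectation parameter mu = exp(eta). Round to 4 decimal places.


Expectation parameter for Poisson exponential family:
mu = exp(eta).
eta = 1.23.
mu = exp(1.23) = 3.4212

3.4212


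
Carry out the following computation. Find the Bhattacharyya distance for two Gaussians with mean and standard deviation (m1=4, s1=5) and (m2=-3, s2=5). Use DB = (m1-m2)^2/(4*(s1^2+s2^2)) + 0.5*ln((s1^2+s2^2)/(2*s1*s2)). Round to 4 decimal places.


Bhattacharyya distance between two Gaussians:
DB = (m1-m2)^2/(4*(s1^2+s2^2)) + (1/2)*ln((s1^2+s2^2)/(2*s1*s2)).
(m1-m2)^2 = (7)^2 = 49.
s1^2+s2^2 = 25 + 25 = 50.
term1 = 49/200 = 0.245.
term2 = 0.5*ln(50/50.0) = 0.0.
DB = 0.245 + 0.0 = 0.2450

0.2450


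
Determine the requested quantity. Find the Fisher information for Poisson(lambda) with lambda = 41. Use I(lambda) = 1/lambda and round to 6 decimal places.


Fisher information for Poisson: I(lambda) = 1/lambda.
lambda = 41.
I(lambda) = 1/41 = 0.024390

0.024390


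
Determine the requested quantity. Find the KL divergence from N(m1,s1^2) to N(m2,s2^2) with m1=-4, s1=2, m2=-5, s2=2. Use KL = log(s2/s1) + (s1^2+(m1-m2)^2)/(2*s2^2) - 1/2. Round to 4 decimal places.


KL divergence between normal distributions:
KL = log(s2/s1) + (s1^2 + (m1-m2)^2)/(2*s2^2) - 1/2.
log(2/2) = 0.0.
(2^2 + (-4--5)^2)/(2*2^2) = (4 + 1)/8 = 0.625.
KL = 0.0 + 0.625 - 0.5 = 0.1250

0.1250


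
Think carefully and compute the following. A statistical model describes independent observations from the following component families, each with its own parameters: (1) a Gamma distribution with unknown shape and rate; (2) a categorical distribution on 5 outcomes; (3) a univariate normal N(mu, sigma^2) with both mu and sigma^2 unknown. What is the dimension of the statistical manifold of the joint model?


The dimension of a statistical manifold equals the number of free
(independent) real parameters of the model. For a product of independent
blocks the parameter counts add.
- Gamma (shape, rate): 2.
- categorical on 5 outcomes (probabilities sum to 1): 5-1 = 4.
- normal (mu, sigma^2): 2.
Total = 2 + 4 + 2 = 8.
Dimension = 8

8


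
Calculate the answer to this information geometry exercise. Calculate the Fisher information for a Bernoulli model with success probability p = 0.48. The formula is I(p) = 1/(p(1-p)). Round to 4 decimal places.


For Bernoulli(p), Fisher information is I(p) = 1/(p*(1-p)).
p = 0.48, 1-p = 0.52.
p*(1-p) = 0.2496.
I(p) = 1/0.2496 = 4.0064

4.0064


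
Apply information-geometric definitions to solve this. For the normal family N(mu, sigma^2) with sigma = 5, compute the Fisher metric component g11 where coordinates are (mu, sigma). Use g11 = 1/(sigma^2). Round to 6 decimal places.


For the 2-parameter normal family, the Fisher metric has:
  g11 = 1/sigma^2, g22 = 2/sigma^2.
sigma = 5, sigma^2 = 25.
g11 = 0.040000

0.040000


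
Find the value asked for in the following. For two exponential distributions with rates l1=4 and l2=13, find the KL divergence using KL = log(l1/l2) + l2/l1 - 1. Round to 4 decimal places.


KL divergence for exponential family:
KL = log(l1/l2) + l2/l1 - 1.
log(4/13) = -1.178655.
13/4 = 3.25.
KL = -1.178655 + 3.25 - 1 = 1.0713

1.0713


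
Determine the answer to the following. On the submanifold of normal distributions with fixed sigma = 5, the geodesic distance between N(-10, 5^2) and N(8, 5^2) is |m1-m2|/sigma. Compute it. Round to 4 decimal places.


On the fixed-variance normal subfamily, geodesic distance = |m1-m2|/sigma.
|-10 - 8| = 18.
sigma = 5.
d = 18/5 = 3.6000

3.6000


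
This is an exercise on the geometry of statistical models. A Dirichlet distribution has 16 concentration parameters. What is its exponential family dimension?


Exponential family dimension calculation:
Dirichlet with 16 components has 16 natural parameters.

16


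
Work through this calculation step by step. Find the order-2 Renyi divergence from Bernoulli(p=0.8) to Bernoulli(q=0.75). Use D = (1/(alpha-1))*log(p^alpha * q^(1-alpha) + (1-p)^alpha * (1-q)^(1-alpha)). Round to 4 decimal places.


Renyi divergence of order alpha between Bernoulli distributions:
D = (1/(alpha-1))*log(p^alpha * q^(1-alpha) + (1-p)^alpha * (1-q)^(1-alpha)).
alpha = 2, p = 0.8, q = 0.75.
p^alpha * q^(1-alpha) = 0.8^2 * 0.75^-1 = 0.853333.
(1-p)^alpha * (1-q)^(1-alpha) = 0.2^2 * 0.25^-1 = 0.16.
sum = 0.853333 + 0.16 = 1.013333.
D = (1/1)*log(1.013333) = 0.0132

0.0132


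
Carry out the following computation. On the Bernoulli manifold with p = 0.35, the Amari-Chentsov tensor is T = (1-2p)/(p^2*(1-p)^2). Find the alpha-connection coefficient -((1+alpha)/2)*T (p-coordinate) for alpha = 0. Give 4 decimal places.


Skewness (Amari-Chentsov) tensor: T = (1-2p)/(p^2*(1-p)^2).
p = 0.35, 1-2p = 0.3, p^2 = 0.1225, (1-p)^2 = 0.4225.
T = 0.3/(0.1225 * 0.4225) = 5.796401.
In the p-coordinate, Gamma^(alpha) = Gamma^(0) - (alpha/2)*T with Gamma^(0) = (1/2)*g'(p) = -T/2,
so Gamma^(alpha) = -((1+alpha)/2)*T.
alpha = 0, -(1+alpha)/2 = -0.5.
Gamma = -0.5 * 5.796401 = -2.8982

-2.8982


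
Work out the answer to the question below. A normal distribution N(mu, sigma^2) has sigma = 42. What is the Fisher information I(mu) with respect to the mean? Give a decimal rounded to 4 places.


The Fisher information for the mean of a normal distribution is I(mu) = 1/sigma^2.
sigma = 42, so sigma^2 = 1764.
I(mu) = 1/1764 = 0.0006

0.0006


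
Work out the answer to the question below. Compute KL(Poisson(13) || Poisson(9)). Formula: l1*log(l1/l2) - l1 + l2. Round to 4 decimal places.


KL divergence for Poisson:
KL = l1*log(l1/l2) - l1 + l2.
l1 = 13, l2 = 9.
log(13/9) = 0.367725.
l1*log(l1/l2) = 13 * 0.367725 = 4.780422.
KL = 4.780422 - 13 + 9 = 0.7804

0.7804


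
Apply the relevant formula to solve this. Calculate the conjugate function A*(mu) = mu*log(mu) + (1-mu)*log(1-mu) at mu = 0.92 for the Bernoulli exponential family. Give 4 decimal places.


Legendre transform for Bernoulli:
A*(mu) = mu*log(mu) + (1-mu)*log(1-mu).
mu = 0.92, 1-mu = 0.08.
mu*log(mu) = 0.92*log(0.92) = -0.076711.
(1-mu)*log(1-mu) = 0.08*log(0.08) = -0.202058.
A* = -0.076711 + -0.202058 = -0.2788

-0.2788


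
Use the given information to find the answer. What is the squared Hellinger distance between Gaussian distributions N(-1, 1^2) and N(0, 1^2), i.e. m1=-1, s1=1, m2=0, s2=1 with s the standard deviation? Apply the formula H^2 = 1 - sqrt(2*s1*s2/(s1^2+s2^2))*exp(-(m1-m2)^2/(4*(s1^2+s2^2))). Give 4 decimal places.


Squared Hellinger distance for Gaussians:
H^2 = 1 - sqrt(2*s1*s2/(s1^2+s2^2)) * exp(-(m1-m2)^2/(4*(s1^2+s2^2))).
s1^2 = 1, s2^2 = 1, s1^2+s2^2 = 2.
sqrt(2*1*1/(2)) = 1.0.
(m1-m2)^2 = (-1)^2 = 1.
exp(-1/(4*2)) = exp(-0.125) = 0.882497.
H^2 = 1 - 1.0*0.882497 = 0.1175

0.1175


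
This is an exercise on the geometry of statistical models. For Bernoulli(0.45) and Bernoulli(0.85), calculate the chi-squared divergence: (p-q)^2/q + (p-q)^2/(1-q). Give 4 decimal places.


Chi-squared divergence between Bernoulli distributions:
chi^2 = (p-q)^2/q + (p-q)^2/(1-q).
p = 0.45, q = 0.85, p-q = -0.4.
(p-q)^2 = 0.16.
term1 = 0.16/0.85 = 0.188235.
term2 = 0.16/0.15 = 1.066667.
chi^2 = 0.188235 + 1.066667 = 1.2549

1.2549


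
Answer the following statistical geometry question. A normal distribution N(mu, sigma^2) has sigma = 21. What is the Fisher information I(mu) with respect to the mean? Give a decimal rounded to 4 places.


The Fisher information for the mean of a normal distribution is I(mu) = 1/sigma^2.
sigma = 21, so sigma^2 = 441.
I(mu) = 1/441 = 0.0023

0.0023


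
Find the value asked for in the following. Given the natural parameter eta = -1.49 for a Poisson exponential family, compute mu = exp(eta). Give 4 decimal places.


Expectation parameter for Poisson exponential family:
mu = exp(eta).
eta = -1.49.
mu = exp(-1.49) = 0.2254

0.2254


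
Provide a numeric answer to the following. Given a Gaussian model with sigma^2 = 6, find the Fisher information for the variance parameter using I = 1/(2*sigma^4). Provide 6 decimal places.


Fisher information for variance: I(sigma^2) = 1/(2*sigma^4).
sigma^2 = 6, so sigma^4 = 36.
I = 1/(2*36) = 1/72 = 0.013889

0.013889


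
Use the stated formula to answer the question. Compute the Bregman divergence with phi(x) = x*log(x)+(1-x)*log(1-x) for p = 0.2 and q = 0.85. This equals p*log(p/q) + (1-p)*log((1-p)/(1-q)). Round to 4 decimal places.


Bregman divergence with negative entropy generator:
D = p*log(p/q) + (1-p)*log((1-p)/(1-q)).
p = 0.2, q = 0.85.
p*log(p/q) = 0.2*log(0.2/0.85) = -0.289384.
(1-p)*log((1-p)/(1-q)) = 0.8*log(0.8/0.15) = 1.339181.
D = -0.289384 + 1.339181 = 1.0498

1.0498


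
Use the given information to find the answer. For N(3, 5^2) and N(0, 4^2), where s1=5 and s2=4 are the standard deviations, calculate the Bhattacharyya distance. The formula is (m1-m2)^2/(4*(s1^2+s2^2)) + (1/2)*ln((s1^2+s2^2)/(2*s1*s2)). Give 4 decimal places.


Bhattacharyya distance between two Gaussians:
DB = (m1-m2)^2/(4*(s1^2+s2^2)) + (1/2)*ln((s1^2+s2^2)/(2*s1*s2)).
(m1-m2)^2 = (3)^2 = 9.
s1^2+s2^2 = 25 + 16 = 41.
term1 = 9/164 = 0.054878.
term2 = 0.5*ln(41/40.0) = 0.012346.
DB = 0.054878 + 0.012346 = 0.0672

0.0672


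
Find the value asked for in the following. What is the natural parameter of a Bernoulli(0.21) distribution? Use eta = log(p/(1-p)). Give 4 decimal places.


Natural parameter for Bernoulli: eta = log(p/(1-p)).
p = 0.21, 1-p = 0.79.
p/(1-p) = 0.265823.
eta = log(0.265823) = -1.3249

-1.3249


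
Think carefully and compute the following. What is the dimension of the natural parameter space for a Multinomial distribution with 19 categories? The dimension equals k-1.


Exponential family dimension calculation:
For Multinomial with k=19 categories, dim = k-1 = 18.

18


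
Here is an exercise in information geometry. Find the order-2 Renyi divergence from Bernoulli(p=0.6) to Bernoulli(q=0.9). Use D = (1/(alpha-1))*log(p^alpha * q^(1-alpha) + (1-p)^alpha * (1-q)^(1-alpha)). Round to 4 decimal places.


Renyi divergence of order alpha between Bernoulli distributions:
D = (1/(alpha-1))*log(p^alpha * q^(1-alpha) + (1-p)^alpha * (1-q)^(1-alpha)).
alpha = 2, p = 0.6, q = 0.9.
p^alpha * q^(1-alpha) = 0.6^2 * 0.9^-1 = 0.4.
(1-p)^alpha * (1-q)^(1-alpha) = 0.4^2 * 0.1^-1 = 1.6.
sum = 0.4 + 1.6 = 2.0.
D = (1/1)*log(2.0) = 0.6931

0.6931


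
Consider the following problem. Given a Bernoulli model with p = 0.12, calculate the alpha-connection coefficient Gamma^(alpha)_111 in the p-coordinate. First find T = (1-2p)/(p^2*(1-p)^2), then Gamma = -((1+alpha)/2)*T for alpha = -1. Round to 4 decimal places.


Skewness (Amari-Chentsov) tensor: T = (1-2p)/(p^2*(1-p)^2).
p = 0.12, 1-2p = 0.76, p^2 = 0.0144, (1-p)^2 = 0.7744.
T = 0.76/(0.0144 * 0.7744) = 68.153122.
In the p-coordinate, Gamma^(alpha) = Gamma^(0) - (alpha/2)*T with Gamma^(0) = (1/2)*g'(p) = -T/2,
so Gamma^(alpha) = -((1+alpha)/2)*T.
alpha = -1, -(1+alpha)/2 = 0.0.
Gamma = 0.0 * 68.153122 = 0.0000

0.0000


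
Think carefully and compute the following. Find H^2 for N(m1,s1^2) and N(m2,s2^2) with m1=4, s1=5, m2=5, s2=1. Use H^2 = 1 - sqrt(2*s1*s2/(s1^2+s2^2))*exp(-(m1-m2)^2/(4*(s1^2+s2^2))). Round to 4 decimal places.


Squared Hellinger distance for Gaussians:
H^2 = 1 - sqrt(2*s1*s2/(s1^2+s2^2)) * exp(-(m1-m2)^2/(4*(s1^2+s2^2))).
s1^2 = 25, s2^2 = 1, s1^2+s2^2 = 26.
sqrt(2*5*1/(26)) = 0.620174.
(m1-m2)^2 = (-1)^2 = 1.
exp(-1/(4*26)) = exp(-0.009615) = 0.990431.
H^2 = 1 - 0.620174*0.990431 = 0.3858

0.3858


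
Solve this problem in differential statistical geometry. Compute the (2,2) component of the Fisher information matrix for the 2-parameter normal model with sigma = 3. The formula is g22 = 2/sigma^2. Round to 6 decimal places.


For the 2-parameter normal family, the Fisher metric has:
  g11 = 1/sigma^2, g22 = 2/sigma^2.
sigma = 3, sigma^2 = 9.
g22 = 0.222222

0.222222


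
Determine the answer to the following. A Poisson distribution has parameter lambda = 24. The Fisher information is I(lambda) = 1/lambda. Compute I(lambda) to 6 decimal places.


Fisher information for Poisson: I(lambda) = 1/lambda.
lambda = 24.
I(lambda) = 1/24 = 0.041667

0.041667


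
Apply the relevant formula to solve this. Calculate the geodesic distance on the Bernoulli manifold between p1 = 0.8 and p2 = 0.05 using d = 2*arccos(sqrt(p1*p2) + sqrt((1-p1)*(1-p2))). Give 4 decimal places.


Geodesic distance on Bernoulli manifold:
d(p1,p2) = 2*arccos(sqrt(p1*p2) + sqrt((1-p1)*(1-p2))).
sqrt(p1*p2) = sqrt(0.8*0.05) = 0.2.
sqrt((1-p1)*(1-p2)) = sqrt(0.2*0.95) = 0.43589.
arg = 0.2 + 0.43589 = 0.63589.
d = 2*arccos(0.63589) = 1.7633

1.7633


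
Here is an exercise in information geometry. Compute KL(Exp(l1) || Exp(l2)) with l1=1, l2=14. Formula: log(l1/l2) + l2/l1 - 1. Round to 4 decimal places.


KL divergence for exponential family:
KL = log(l1/l2) + l2/l1 - 1.
log(1/14) = -2.639057.
14/1 = 14.0.
KL = -2.639057 + 14.0 - 1 = 10.3609

10.3609


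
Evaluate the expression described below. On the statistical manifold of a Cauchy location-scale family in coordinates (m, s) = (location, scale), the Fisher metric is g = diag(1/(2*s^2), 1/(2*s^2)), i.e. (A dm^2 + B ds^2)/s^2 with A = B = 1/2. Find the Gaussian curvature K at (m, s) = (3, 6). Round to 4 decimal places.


The metric has the form g = (A dm^2 + B ds^2)/s^2 with A = 1/2, B = 1/2.
Substitute u = sqrt(A/B)*m: g = B*(du^2 + ds^2)/s^2, i.e. B times the
Poincare upper half-plane metric, which has constant Gaussian curvature -1.
Scaling a 2D metric by a constant c divides the Gaussian curvature by c,
so K = -1/B = -1/(1/2) = -2.0000 everywhere (the point (m, s) = (3, 6) is irrelevant:
the curvature is constant).
The requested Gaussian curvature is K = -2.0000.

-2.0000


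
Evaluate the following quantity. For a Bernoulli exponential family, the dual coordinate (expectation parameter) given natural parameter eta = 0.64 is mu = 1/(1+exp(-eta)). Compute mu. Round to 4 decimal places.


Dual coordinate (expectation parameter) for Bernoulli:
mu = 1/(1+exp(-eta)).
eta = 0.64.
exp(-eta) = exp(-0.64) = 0.527292.
mu = 1/(1+0.527292) = 0.6548

0.6548


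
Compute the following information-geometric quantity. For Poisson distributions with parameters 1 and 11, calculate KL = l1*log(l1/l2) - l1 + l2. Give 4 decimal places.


KL divergence for Poisson:
KL = l1*log(l1/l2) - l1 + l2.
l1 = 1, l2 = 11.
log(1/11) = -2.397895.
l1*log(l1/l2) = 1 * -2.397895 = -2.397895.
KL = -2.397895 - 1 + 11 = 7.6021

7.6021


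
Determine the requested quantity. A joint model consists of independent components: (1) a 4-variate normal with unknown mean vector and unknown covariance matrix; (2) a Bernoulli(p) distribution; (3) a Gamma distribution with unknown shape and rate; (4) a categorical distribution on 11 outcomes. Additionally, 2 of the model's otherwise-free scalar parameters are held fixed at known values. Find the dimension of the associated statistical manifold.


The dimension of a statistical manifold equals the number of free
(independent) real parameters of the model. For a product of independent
blocks the parameter counts add.
- 4-variate normal: 4 (mean) + 4*5/2 = 10 (symmetric covariance) = 14.
- Bernoulli (p): 1.
- Gamma (shape, rate): 2.
- categorical on 11 outcomes (probabilities sum to 1): 11-1 = 10.
Total = 14 + 1 + 2 + 10 = 27.
2 parameter(s) fixed at known values: 27 - 2 = 25.
Dimension = 25

25


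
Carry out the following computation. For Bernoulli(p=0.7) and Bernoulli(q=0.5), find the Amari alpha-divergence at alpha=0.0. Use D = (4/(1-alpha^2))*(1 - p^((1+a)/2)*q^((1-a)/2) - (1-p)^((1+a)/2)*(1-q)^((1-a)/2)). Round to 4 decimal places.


Amari alpha-divergence:
D = (4/(1-alpha^2))*(1 - p^((1+a)/2)*q^((1-a)/2) - (1-p)^((1+a)/2)*(1-q)^((1-a)/2)).
alpha = 0.0, p = 0.7, q = 0.5.
e1 = (1+alpha)/2 = 0.5, e2 = (1-alpha)/2 = 0.5.
t1 = p^e1 * q^e2 = 0.7^0.5 * 0.5^0.5 = 0.591608.
t2 = (1-p)^e1 * (1-q)^e2 = 0.3^0.5 * 0.5^0.5 = 0.387298.
4/(1-alpha^2) = 4.0.
D = 4.0*(1 - 0.591608 - 0.387298) = 0.0844

0.0844


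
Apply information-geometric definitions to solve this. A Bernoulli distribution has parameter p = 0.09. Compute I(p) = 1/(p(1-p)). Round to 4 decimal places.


For Bernoulli(p), Fisher information is I(p) = 1/(p*(1-p)).
p = 0.09, 1-p = 0.91.
p*(1-p) = 0.0819.
I(p) = 1/0.0819 = 12.2100

12.2100


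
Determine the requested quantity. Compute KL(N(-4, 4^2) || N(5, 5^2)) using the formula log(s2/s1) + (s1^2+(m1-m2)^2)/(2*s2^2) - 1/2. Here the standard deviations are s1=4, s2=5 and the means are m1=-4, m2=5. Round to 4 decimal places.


KL divergence between normal distributions:
KL = log(s2/s1) + (s1^2 + (m1-m2)^2)/(2*s2^2) - 1/2.
log(5/4) = 0.223144.
(4^2 + (-4-5)^2)/(2*5^2) = (16 + 81)/50 = 1.94.
KL = 0.223144 + 1.94 - 0.5 = 1.6631

1.6631


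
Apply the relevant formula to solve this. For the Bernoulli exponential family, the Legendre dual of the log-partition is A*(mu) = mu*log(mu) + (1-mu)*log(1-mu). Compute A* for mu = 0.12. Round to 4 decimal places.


Legendre transform for Bernoulli:
A*(mu) = mu*log(mu) + (1-mu)*log(1-mu).
mu = 0.12, 1-mu = 0.88.
mu*log(mu) = 0.12*log(0.12) = -0.254432.
(1-mu)*log(1-mu) = 0.88*log(0.88) = -0.112493.
A* = -0.254432 + -0.112493 = -0.3669

-0.3669


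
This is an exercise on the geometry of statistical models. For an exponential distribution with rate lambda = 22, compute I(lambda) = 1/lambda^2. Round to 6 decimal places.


Fisher information for exponential: I(lambda) = 1/lambda^2.
lambda = 22, lambda^2 = 484.
I = 1/484 = 0.002066

0.002066


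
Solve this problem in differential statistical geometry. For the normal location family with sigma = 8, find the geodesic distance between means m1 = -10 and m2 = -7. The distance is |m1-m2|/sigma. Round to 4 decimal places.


On the fixed-variance normal subfamily, geodesic distance = |m1-m2|/sigma.
|-10 - -7| = 3.
sigma = 8.
d = 3/8 = 0.3750

0.3750


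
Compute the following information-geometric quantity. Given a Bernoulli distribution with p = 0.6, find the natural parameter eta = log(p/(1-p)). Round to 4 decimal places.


Natural parameter for Bernoulli: eta = log(p/(1-p)).
p = 0.6, 1-p = 0.4.
p/(1-p) = 1.5.
eta = log(1.5) = 0.4055

0.4055


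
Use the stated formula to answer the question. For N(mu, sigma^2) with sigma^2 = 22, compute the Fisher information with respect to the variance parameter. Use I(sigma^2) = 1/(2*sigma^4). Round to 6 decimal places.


Fisher information for variance: I(sigma^2) = 1/(2*sigma^4).
sigma^2 = 22, so sigma^4 = 484.
I = 1/(2*484) = 1/968 = 0.001033

0.001033


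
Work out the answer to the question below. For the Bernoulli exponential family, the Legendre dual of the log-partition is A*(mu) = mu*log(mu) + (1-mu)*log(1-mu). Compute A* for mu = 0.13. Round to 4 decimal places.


Legendre transform for Bernoulli:
A*(mu) = mu*log(mu) + (1-mu)*log(1-mu).
mu = 0.13, 1-mu = 0.87.
mu*log(mu) = 0.13*log(0.13) = -0.265229.
(1-mu)*log(1-mu) = 0.87*log(0.87) = -0.121158.
A* = -0.265229 + -0.121158 = -0.3864

-0.3864


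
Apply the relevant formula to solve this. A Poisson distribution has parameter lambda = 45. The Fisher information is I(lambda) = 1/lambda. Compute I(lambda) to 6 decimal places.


Fisher information for Poisson: I(lambda) = 1/lambda.
lambda = 45.
I(lambda) = 1/45 = 0.022222

0.022222


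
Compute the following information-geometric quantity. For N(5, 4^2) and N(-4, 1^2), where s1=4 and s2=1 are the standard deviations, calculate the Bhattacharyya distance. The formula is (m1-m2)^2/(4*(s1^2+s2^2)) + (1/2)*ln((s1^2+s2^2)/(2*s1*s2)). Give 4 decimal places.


Bhattacharyya distance between two Gaussians:
DB = (m1-m2)^2/(4*(s1^2+s2^2)) + (1/2)*ln((s1^2+s2^2)/(2*s1*s2)).
(m1-m2)^2 = (9)^2 = 81.
s1^2+s2^2 = 16 + 1 = 17.
term1 = 81/68 = 1.191176.
term2 = 0.5*ln(17/8.0) = 0.376886.
DB = 1.191176 + 0.376886 = 1.5681

1.5681


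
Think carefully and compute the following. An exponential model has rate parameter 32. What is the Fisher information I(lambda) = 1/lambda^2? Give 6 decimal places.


Fisher information for exponential: I(lambda) = 1/lambda^2.
lambda = 32, lambda^2 = 1024.
I = 1/1024 = 0.000977

0.000977


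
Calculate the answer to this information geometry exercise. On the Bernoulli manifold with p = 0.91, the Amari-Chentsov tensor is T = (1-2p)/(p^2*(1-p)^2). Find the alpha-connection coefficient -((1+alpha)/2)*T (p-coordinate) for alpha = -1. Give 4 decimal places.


Skewness (Amari-Chentsov) tensor: T = (1-2p)/(p^2*(1-p)^2).
p = 0.91, 1-2p = -0.82, p^2 = 0.8281, (1-p)^2 = 0.0081.
T = -0.82/(0.8281 * 0.0081) = -122.249206.
In the p-coordinate, Gamma^(alpha) = Gamma^(0) - (alpha/2)*T with Gamma^(0) = (1/2)*g'(p) = -T/2,
so Gamma^(alpha) = -((1+alpha)/2)*T.
alpha = -1, -(1+alpha)/2 = 0.0.
Gamma = 0.0 * -122.249206 = 0.0000

0.0000


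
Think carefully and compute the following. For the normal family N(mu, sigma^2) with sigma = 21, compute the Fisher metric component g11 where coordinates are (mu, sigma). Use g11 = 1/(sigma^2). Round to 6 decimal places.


For the 2-parameter normal family, the Fisher metric has:
  g11 = 1/sigma^2, g22 = 2/sigma^2.
sigma = 21, sigma^2 = 441.
g11 = 0.002268

0.002268


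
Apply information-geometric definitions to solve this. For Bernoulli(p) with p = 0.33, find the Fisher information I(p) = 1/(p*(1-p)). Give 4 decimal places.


For Bernoulli(p), Fisher information is I(p) = 1/(p*(1-p)).
p = 0.33, 1-p = 0.67.
p*(1-p) = 0.2211.
I(p) = 1/0.2211 = 4.5228

4.5228


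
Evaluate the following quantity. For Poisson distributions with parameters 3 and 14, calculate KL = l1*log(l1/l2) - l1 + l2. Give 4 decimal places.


KL divergence for Poisson:
KL = l1*log(l1/l2) - l1 + l2.
l1 = 3, l2 = 14.
log(3/14) = -1.540445.
l1*log(l1/l2) = 3 * -1.540445 = -4.621335.
KL = -4.621335 - 3 + 14 = 6.3787

6.3787


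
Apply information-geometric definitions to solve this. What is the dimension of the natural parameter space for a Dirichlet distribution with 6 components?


Exponential family dimension calculation:
Dirichlet with 6 components has 6 natural parameters.

6


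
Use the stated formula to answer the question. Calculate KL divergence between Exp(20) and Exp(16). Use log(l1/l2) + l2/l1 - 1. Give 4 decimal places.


KL divergence for exponential family:
KL = log(l1/l2) + l2/l1 - 1.
log(20/16) = 0.223144.
16/20 = 0.8.
KL = 0.223144 + 0.8 - 1 = 0.0231

0.0231


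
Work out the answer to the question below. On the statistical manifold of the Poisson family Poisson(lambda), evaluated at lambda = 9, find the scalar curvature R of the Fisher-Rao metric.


This family has a single free parameter, so its statistical manifold
is 1-dimensional. The Riemann curvature tensor of any 1-dimensional
Riemannian manifold vanishes identically, so R = 0.

0


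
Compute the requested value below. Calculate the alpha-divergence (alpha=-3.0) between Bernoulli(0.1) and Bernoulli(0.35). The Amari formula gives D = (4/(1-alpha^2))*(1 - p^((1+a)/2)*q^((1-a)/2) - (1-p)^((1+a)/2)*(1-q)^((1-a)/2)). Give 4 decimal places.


Amari alpha-divergence:
D = (4/(1-alpha^2))*(1 - p^((1+a)/2)*q^((1-a)/2) - (1-p)^((1+a)/2)*(1-q)^((1-a)/2)).
alpha = -3.0, p = 0.1, q = 0.35.
e1 = (1+alpha)/2 = -1.0, e2 = (1-alpha)/2 = 2.0.
t1 = p^e1 * q^e2 = 0.1^-1.0 * 0.35^2.0 = 1.225.
t2 = (1-p)^e1 * (1-q)^e2 = 0.9^-1.0 * 0.65^2.0 = 0.469444.
4/(1-alpha^2) = -0.5.
D = -0.5*(1 - 1.225 - 0.469444) = 0.3472

0.3472


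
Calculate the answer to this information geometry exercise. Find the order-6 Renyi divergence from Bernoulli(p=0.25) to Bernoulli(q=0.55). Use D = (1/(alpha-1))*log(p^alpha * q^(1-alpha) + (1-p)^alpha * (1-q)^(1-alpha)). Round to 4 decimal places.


Renyi divergence of order alpha between Bernoulli distributions:
D = (1/(alpha-1))*log(p^alpha * q^(1-alpha) + (1-p)^alpha * (1-q)^(1-alpha)).
alpha = 6, p = 0.25, q = 0.55.
p^alpha * q^(1-alpha) = 0.25^6 * 0.55^-5 = 0.004851.
(1-p)^alpha * (1-q)^(1-alpha) = 0.75^6 * 0.45^-5 = 9.645062.
sum = 0.004851 + 9.645062 = 9.649913.
D = (1/5)*log(9.649913) = 0.4534

0.4534


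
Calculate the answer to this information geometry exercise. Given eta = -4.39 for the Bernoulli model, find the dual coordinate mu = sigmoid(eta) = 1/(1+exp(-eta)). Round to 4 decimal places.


Dual coordinate (expectation parameter) for Bernoulli:
mu = 1/(1+exp(-eta)).
eta = -4.39.
exp(-eta) = exp(4.39) = 80.640419.
mu = 1/(1+80.640419) = 0.0122

0.0122


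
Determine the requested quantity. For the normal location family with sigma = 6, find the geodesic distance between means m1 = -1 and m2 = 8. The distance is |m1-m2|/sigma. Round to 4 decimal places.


On the fixed-variance normal subfamily, geodesic distance = |m1-m2|/sigma.
|-1 - 8| = 9.
sigma = 6.
d = 9/6 = 1.5000

1.5000


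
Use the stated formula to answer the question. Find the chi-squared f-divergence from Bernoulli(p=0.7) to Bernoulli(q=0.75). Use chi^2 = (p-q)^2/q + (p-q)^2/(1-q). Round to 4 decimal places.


Chi-squared divergence between Bernoulli distributions:
chi^2 = (p-q)^2/q + (p-q)^2/(1-q).
p = 0.7, q = 0.75, p-q = -0.05.
(p-q)^2 = 0.0025.
term1 = 0.0025/0.75 = 0.003333.
term2 = 0.0025/0.25 = 0.01.
chi^2 = 0.003333 + 0.01 = 0.0133

0.0133


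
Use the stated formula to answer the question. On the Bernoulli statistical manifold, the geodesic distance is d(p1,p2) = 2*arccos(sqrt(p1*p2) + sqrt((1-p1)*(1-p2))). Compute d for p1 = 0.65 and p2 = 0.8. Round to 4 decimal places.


Geodesic distance on Bernoulli manifold:
d(p1,p2) = 2*arccos(sqrt(p1*p2) + sqrt((1-p1)*(1-p2))).
sqrt(p1*p2) = sqrt(0.65*0.8) = 0.72111.
sqrt((1-p1)*(1-p2)) = sqrt(0.35*0.2) = 0.264575.
arg = 0.72111 + 0.264575 = 0.985685.
d = 2*arccos(0.985685) = 0.3388

0.3388


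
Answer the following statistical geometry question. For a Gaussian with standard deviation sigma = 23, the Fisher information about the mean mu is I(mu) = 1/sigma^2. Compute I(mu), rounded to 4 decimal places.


The Fisher information for the mean of a normal distribution is I(mu) = 1/sigma^2.
sigma = 23, so sigma^2 = 529.
I(mu) = 1/529 = 0.0019

0.0019


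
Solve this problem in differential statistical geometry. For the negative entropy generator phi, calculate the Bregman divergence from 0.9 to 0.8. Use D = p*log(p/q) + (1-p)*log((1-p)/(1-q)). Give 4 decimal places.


Bregman divergence with negative entropy generator:
D = p*log(p/q) + (1-p)*log((1-p)/(1-q)).
p = 0.9, q = 0.8.
p*log(p/q) = 0.9*log(0.9/0.8) = 0.106005.
(1-p)*log((1-p)/(1-q)) = 0.1*log(0.1/0.2) = -0.069315.
D = 0.106005 + -0.069315 = 0.0367

0.0367


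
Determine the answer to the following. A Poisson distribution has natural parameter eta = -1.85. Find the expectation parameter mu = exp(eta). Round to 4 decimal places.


Expectation parameter for Poisson exponential family:
mu = exp(eta).
eta = -1.85.
mu = exp(-1.85) = 0.1572

0.1572


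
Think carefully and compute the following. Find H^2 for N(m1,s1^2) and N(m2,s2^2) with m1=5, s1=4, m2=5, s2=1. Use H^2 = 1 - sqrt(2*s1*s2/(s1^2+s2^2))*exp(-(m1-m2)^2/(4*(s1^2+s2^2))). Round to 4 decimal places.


Squared Hellinger distance for Gaussians:
H^2 = 1 - sqrt(2*s1*s2/(s1^2+s2^2)) * exp(-(m1-m2)^2/(4*(s1^2+s2^2))).
s1^2 = 16, s2^2 = 1, s1^2+s2^2 = 17.
sqrt(2*4*1/(17)) = 0.685994.
(m1-m2)^2 = (0)^2 = 0.
exp(-0/(4*17)) = exp(0.0) = 1.0.
H^2 = 1 - 0.685994*1.0 = 0.3140

0.3140


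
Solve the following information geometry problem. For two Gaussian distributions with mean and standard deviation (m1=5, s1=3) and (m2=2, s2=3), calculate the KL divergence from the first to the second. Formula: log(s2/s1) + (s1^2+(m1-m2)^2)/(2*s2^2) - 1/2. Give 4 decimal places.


KL divergence between normal distributions:
KL = log(s2/s1) + (s1^2 + (m1-m2)^2)/(2*s2^2) - 1/2.
log(3/3) = 0.0.
(3^2 + (5-2)^2)/(2*3^2) = (9 + 9)/18 = 1.0.
KL = 0.0 + 1.0 - 0.5 = 0.5000

0.5000


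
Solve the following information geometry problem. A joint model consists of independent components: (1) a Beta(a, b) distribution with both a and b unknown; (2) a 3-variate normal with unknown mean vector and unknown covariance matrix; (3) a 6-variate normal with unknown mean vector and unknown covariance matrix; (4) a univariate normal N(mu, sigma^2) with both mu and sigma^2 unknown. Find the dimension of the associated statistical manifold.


The dimension of a statistical manifold equals the number of free
(independent) real parameters of the model. For a product of independent
blocks the parameter counts add.
- Beta (a, b): 2.
- 3-variate normal: 3 (mean) + 3*4/2 = 6 (symmetric covariance) = 9.
- 6-variate normal: 6 (mean) + 6*7/2 = 21 (symmetric covariance) = 27.
- normal (mu, sigma^2): 2.
Total = 2 + 9 + 27 + 2 = 40.
Dimension = 40

40


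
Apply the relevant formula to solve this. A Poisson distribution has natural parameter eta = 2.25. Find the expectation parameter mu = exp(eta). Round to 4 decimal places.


Expectation parameter for Poisson exponential family:
mu = exp(eta).
eta = 2.25.
mu = exp(2.25) = 9.4877

9.4877


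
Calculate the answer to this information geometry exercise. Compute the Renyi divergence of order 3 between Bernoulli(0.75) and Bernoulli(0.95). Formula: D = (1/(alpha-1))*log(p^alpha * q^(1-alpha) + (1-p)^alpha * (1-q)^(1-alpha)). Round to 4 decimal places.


Renyi divergence of order alpha between Bernoulli distributions:
D = (1/(alpha-1))*log(p^alpha * q^(1-alpha) + (1-p)^alpha * (1-q)^(1-alpha)).
alpha = 3, p = 0.75, q = 0.95.
p^alpha * q^(1-alpha) = 0.75^3 * 0.95^-2 = 0.467452.
(1-p)^alpha * (1-q)^(1-alpha) = 0.25^3 * 0.05^-2 = 6.25.
sum = 0.467452 + 6.25 = 6.717452.
D = (1/2)*log(6.717452) = 0.9524

0.9524


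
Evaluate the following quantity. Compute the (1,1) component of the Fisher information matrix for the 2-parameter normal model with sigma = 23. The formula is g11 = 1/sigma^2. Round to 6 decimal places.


For the 2-parameter normal family, the Fisher metric has:
  g11 = 1/sigma^2, g22 = 2/sigma^2.
sigma = 23, sigma^2 = 529.
g11 = 0.001890

0.001890


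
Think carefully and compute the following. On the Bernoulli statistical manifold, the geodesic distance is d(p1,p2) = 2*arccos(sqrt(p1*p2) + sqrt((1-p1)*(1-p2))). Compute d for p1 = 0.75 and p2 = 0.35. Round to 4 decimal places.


Geodesic distance on Bernoulli manifold:
d(p1,p2) = 2*arccos(sqrt(p1*p2) + sqrt((1-p1)*(1-p2))).
sqrt(p1*p2) = sqrt(0.75*0.35) = 0.512348.
sqrt((1-p1)*(1-p2)) = sqrt(0.25*0.65) = 0.403113.
arg = 0.512348 + 0.403113 = 0.91546.
d = 2*arccos(0.91546) = 0.8283

0.8283


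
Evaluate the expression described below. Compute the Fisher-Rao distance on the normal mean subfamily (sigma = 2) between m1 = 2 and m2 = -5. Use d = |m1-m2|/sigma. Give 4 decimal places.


On the fixed-variance normal subfamily, geodesic distance = |m1-m2|/sigma.
|2 - -5| = 7.
sigma = 2.
d = 7/2 = 3.5000

3.5000


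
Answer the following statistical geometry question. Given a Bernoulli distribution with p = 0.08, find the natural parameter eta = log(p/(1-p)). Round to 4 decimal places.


Natural parameter for Bernoulli: eta = log(p/(1-p)).
p = 0.08, 1-p = 0.92.
p/(1-p) = 0.086957.
eta = log(0.086957) = -2.4423

-2.4423


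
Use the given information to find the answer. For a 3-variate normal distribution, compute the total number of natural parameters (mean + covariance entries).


Exponential family dimension calculation:
For 3-dim MVN: mean has 3 params, covariance has 3*4/2 = 6 unique entries.
Total dim = 3 + 6 = 9.

9


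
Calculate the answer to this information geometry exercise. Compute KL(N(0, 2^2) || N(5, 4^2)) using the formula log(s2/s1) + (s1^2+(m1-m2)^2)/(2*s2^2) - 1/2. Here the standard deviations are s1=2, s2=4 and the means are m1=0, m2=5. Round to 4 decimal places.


KL divergence between normal distributions:
KL = log(s2/s1) + (s1^2 + (m1-m2)^2)/(2*s2^2) - 1/2.
log(4/2) = 0.693147.
(2^2 + (0-5)^2)/(2*4^2) = (4 + 25)/32 = 0.90625.
KL = 0.693147 + 0.90625 - 0.5 = 1.0994

1.0994


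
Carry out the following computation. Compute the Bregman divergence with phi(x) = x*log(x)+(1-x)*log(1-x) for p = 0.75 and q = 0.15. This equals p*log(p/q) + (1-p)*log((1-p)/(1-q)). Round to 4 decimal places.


Bregman divergence with negative entropy generator:
D = p*log(p/q) + (1-p)*log((1-p)/(1-q)).
p = 0.75, q = 0.15.
p*log(p/q) = 0.75*log(0.75/0.15) = 1.207078.
(1-p)*log((1-p)/(1-q)) = 0.25*log(0.25/0.85) = -0.305944.
D = 1.207078 + -0.305944 = 0.9011

0.9011


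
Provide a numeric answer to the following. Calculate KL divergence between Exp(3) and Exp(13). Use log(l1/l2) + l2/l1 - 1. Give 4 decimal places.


KL divergence for exponential family:
KL = log(l1/l2) + l2/l1 - 1.
log(3/13) = -1.466337.
13/3 = 4.333333.
KL = -1.466337 + 4.333333 - 1 = 1.8670

1.8670


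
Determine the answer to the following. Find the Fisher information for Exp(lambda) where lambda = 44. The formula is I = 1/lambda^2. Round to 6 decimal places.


Fisher information for exponential: I(lambda) = 1/lambda^2.
lambda = 44, lambda^2 = 1936.
I = 1/1936 = 0.000517

0.000517


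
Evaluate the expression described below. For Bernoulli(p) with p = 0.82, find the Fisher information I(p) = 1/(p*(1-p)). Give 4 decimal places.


For Bernoulli(p), Fisher information is I(p) = 1/(p*(1-p)).
p = 0.82, 1-p = 0.18.
p*(1-p) = 0.1476.
I(p) = 1/0.1476 = 6.7751

6.7751


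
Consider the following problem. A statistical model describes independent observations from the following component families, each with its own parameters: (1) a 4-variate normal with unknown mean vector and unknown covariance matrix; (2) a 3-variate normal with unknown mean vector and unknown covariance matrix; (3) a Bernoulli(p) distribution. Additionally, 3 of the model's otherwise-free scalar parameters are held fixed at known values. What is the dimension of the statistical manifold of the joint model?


The dimension of a statistical manifold equals the number of free
(independent) real parameters of the model. For a product of independent
blocks the parameter counts add.
- 4-variate normal: 4 (mean) + 4*5/2 = 10 (symmetric covariance) = 14.
- 3-variate normal: 3 (mean) + 3*4/2 = 6 (symmetric covariance) = 9.
- Bernoulli (p): 1.
Total = 14 + 9 + 1 = 24.
3 parameter(s) fixed at known values: 24 - 3 = 21.
Dimension = 21

21
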